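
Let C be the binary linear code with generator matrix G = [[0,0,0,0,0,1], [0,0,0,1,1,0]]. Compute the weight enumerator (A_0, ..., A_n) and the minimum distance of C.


Weight distribution: A_0 = 1, A_1 = 1, A_2 = 1, A_3 = 1. Minimum distance d = 1.

Enumerate all 2^2 = 4 messages m ∈ F_2^2.
For each, compute codeword c = mG in F_2^6, then tally its weight.
  m = 00 → c = 000000, weight = 0.
  m = 10 → c = 000001, weight = 1.
  m = 01 → c = 000110, weight = 2.
  m = 11 → c = 000111, weight = 3.
Tally weights:
  weight 0: 1 codewords.
  weight 1: 1 codewords.
  weight 2: 1 codewords.
  weight 3: 1 codewords.
Minimum distance d = smallest w > 0 with A_w > 0 = 1.
Sanity: Σ A_w = 4 = 2^2 = 4 ✓.


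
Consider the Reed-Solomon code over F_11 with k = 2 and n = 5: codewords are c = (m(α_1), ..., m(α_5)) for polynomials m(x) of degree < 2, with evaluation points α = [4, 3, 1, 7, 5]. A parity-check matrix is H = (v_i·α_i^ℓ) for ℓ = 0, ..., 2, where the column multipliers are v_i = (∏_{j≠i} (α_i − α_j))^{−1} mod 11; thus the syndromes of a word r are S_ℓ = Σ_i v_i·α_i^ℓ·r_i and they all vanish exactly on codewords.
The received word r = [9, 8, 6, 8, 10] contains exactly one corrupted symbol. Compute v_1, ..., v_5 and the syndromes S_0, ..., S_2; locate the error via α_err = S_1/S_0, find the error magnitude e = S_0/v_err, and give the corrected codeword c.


S = (7, 5, 2), error at position 4, error magnitude e = 7, c = [9, 8, 6, 1, 10].

Step 1: column multipliers v_i = (∏_{j≠i}(α_i − α_j))^{−1} mod 11.
  i = 1 (α = 4): (4−3)(4−1)(4−7)(4−5) = 1·3·(−3)·(−1) = 9 ≡ 9, so v_1 = 9^{−1} = 5 (mod 11).
  i = 2 (α = 3): (3−4)(3−1)(3−7)(3−5) = (−1)·2·(−4)·(−2) = −16 ≡ 6, so v_2 = 6^{−1} = 2 (mod 11).
  i = 3 (α = 1): (1−4)(1−3)(1−7)(1−5) = (−3)·(−2)·(−6)·(−4) = 144 ≡ 1, so v_3 = 1^{−1} = 1 (mod 11).
  i = 4 (α = 7): (7−4)(7−3)(7−1)(7−5) = 3·4·6·2 = 144 ≡ 1, so v_4 = 1^{−1} = 1 (mod 11).
  i = 5 (α = 5): (5−4)(5−3)(5−1)(5−7) = 1·2·4·(−2) = −16 ≡ 6, so v_5 = 6^{−1} = 2 (mod 11).
  v = [5, 2, 1, 1, 2].
Step 2: syndromes of r = [9, 8, 6, 8, 10] (all sums mod 11).
  S_0 = Σ v_i r_i = 5·9 + 2·8 + 1·6 + 1·8 + 2·10 = 95 ≡ 7.
  S_1 = Σ v_i α_i r_i = 5·4·9 + 2·3·8 + 1·1·6 + 1·7·8 + 2·5·10 = 390 ≡ 5.
  α_i^2 mod 11 = [5, 9, 1, 5, 3].
  S_2 = Σ v_i α_i^2 r_i = 5·5·9 + 2·9·8 + 1·1·6 + 1·5·8 + 2·3·10 = 475 ≡ 2.
  S = (7, 5, 2) ≠ 0, so r is not a codeword (an error is present).
Step 3: locate the error. For a single error e at position i, S_ℓ = v_i·e·α_i^ℓ, so α_err = S_1/S_0.
  S_0^{−1} = 7^{−1} = 8 (mod 11), so α_err = 5·8 = 40 ≡ 7 = α_4. Error position i = 4.
  Consistency check: S_2/S_1 = 2·9 = 18 ≡ 7 = α_err ✓ (single-error assumption holds).
Step 4: error magnitude e = S_0/v_4 = S_0·∏_{j≠4}(α_4 − α_j) = 7·1 = 7 ≡ 7 (mod 11).
Step 5: correct position 4: c_4 = r_4 − e = 8 − 7 ≡ 1 (mod 11). Hence c = [9, 8, 6, 1, 10].
  Check: interpolating c through the α_i gives m(x) = 5 + 1·x (degree < 2) with m(α_i) = c_i for every i, so c is indeed a codeword.


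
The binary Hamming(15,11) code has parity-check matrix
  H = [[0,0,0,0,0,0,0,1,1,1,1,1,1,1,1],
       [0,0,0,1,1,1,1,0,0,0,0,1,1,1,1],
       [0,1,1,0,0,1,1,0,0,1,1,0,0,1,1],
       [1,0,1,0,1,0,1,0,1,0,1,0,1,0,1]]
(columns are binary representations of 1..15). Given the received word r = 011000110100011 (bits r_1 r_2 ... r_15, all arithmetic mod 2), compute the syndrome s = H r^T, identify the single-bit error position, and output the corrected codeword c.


s = (0, 1, 0, 1)^T, error position = 5, corrected codeword c = 011010110100011

Compute s = H r^T mod 2 one row at a time:
  s_1 = 1 + 0 + 1 + 0 + 0 + 0 + 1 + 1 = 4 ≡ 0 (mod 2).
  s_2 = 0 + 0 + 0 + 1 + 0 + 0 + 1 + 1 = 3 ≡ 1 (mod 2).
  s_3 = 1 + 1 + 0 + 1 + 1 + 0 + 1 + 1 = 6 ≡ 0 (mod 2).
  s_4 = 0 + 1 + 0 + 1 + 0 + 0 + 0 + 1 = 3 ≡ 1 (mod 2).
s = (0, 1, 0, 1)^T — this equals column 5 of H (binary 0101), so error is at position 5.
Correct: flip bit 5 of r = 011000110100011 to get c = 011010110100011.


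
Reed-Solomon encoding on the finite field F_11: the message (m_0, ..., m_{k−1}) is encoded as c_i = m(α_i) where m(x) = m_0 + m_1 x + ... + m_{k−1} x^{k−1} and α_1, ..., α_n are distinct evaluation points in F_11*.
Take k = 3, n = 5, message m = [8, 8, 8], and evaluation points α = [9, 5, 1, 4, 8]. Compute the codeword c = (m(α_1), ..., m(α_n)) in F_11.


c = [2, 6, 2, 3, 1]

Message polynomial: m(x) = 8 + 8·x + 8·x^2 (mod 11).
For each evaluation point α_i, compute m(α_i) mod 11:
  α_1 = 9: Horner steps 8 → 3 → 2, so m(9) = 2.
  α_2 = 5: Horner steps 8 → 4 → 6, so m(5) = 6.
  α_3 = 1: Horner steps 8 → 5 → 2, so m(1) = 2.
  α_4 = 4: Horner steps 8 → 7 → 3, so m(4) = 3.
  α_5 = 8: Horner steps 8 → 6 → 1, so m(8) = 1.
Codeword c = [2, 6, 2, 3, 1] ∈ F_11^5.


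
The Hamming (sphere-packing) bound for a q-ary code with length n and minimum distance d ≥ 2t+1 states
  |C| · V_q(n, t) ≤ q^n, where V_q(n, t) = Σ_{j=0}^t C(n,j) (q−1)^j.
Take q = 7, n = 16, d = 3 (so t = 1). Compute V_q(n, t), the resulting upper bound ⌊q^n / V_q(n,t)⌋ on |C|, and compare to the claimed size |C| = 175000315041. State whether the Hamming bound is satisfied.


V_q(n, t) = 97, q^n = 33232930569601, Hamming bound = 342607531645, |C| = 175000315041 ≤ bound (satisfied).

Step 1: Compute V_q(n, t) = Σ_{j=0}^1 C(n, j) (q−1)^j.
  j = 0: C(16,0)·(6)^0 = 1·1 = 1.
  j = 1: C(16,1)·(6)^1 = 16·6 = 96.
  V_q(n, t) = 1 + 96 = 97.
Step 2: q^n = 7^16 = 33232930569601.
Step 3: Hamming bound ⌊q^n / V_q(n,t)⌋ = ⌊33232930569601/97⌋ = 342607531645.
Step 4: Compare |C| = 175000315041 to 342607531645: satisfied.
The claimed |C| lies below the Hamming bound.


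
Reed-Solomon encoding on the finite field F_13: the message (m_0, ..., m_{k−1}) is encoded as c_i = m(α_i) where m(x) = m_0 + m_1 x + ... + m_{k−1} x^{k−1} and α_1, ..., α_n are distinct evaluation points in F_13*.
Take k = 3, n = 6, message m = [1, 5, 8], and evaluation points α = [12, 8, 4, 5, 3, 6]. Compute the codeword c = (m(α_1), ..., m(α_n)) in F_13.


c = [4, 7, 6, 5, 10, 7]

Message polynomial: m(x) = 1 + 5·x + 8·x^2 (mod 13).
For each evaluation point α_i, compute m(α_i) mod 13:
  α_1 = 12: Horner steps 8 → 10 → 4, so m(12) = 4.
  α_2 = 8: Horner steps 8 → 4 → 7, so m(8) = 7.
  α_3 = 4: Horner steps 8 → 11 → 6, so m(4) = 6.
  α_4 = 5: Horner steps 8 → 6 → 5, so m(5) = 5.
  α_5 = 3: Horner steps 8 → 3 → 10, so m(3) = 10.
  α_6 = 6: Horner steps 8 → 1 → 7, so m(6) = 7.
Codeword c = [4, 7, 6, 5, 10, 7] ∈ F_13^6.


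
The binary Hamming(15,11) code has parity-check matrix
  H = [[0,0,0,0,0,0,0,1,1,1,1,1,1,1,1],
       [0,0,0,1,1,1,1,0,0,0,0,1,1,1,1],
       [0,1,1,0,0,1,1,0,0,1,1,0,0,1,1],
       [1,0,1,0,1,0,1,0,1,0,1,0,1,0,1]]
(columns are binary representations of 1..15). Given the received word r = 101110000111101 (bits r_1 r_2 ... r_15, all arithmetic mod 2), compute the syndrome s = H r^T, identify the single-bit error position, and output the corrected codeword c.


s = (1, 1, 0, 0)^T, error position = 12, corrected codeword c = 101110000110101

Compute s = H r^T mod 2 one row at a time:
  s_1 = 0 + 0 + 1 + 1 + 1 + 1 + 0 + 1 = 5 ≡ 1 (mod 2).
  s_2 = 1 + 1 + 0 + 0 + 1 + 1 + 0 + 1 = 5 ≡ 1 (mod 2).
  s_3 = 0 + 1 + 0 + 0 + 1 + 1 + 0 + 1 = 4 ≡ 0 (mod 2).
  s_4 = 1 + 1 + 1 + 0 + 0 + 1 + 1 + 1 = 6 ≡ 0 (mod 2).
s = (1, 1, 0, 0)^T — this equals column 12 of H (binary 1100), so error is at position 12.
Correct: flip bit 12 of r = 101110000111101 to get c = 101110000110101.


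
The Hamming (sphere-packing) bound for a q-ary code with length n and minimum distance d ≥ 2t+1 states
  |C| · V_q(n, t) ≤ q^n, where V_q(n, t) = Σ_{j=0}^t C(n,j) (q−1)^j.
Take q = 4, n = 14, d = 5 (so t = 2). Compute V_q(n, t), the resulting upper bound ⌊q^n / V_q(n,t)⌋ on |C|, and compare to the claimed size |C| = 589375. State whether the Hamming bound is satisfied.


V_q(n, t) = 862, q^n = 268435456, Hamming bound = 311410, |C| = 589375 > bound (violated).

Step 1: Compute V_q(n, t) = Σ_{j=0}^2 C(n, j) (q−1)^j.
  j = 0: C(14,0)·(3)^0 = 1·1 = 1.
  j = 1: C(14,1)·(3)^1 = 14·3 = 42.
  j = 2: C(14,2)·(3)^2 = 91·9 = 819.
  V_q(n, t) = 1 + 42 + 819 = 862.
Step 2: q^n = 4^14 = 268435456.
Step 3: Hamming bound ⌊q^n / V_q(n,t)⌋ = ⌊268435456/862⌋ = 311410.
Step 4: Compare |C| = 589375 to 311410: violated.
The claimed |C| lies above the Hamming bound, so no 4-ary code of length 14 with d ≥ 5 can have 589375 codewords.


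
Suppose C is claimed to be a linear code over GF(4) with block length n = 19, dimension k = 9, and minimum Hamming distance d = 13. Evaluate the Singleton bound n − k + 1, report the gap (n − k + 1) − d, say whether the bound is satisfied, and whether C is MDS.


Singleton RHS = n − k + 1 = 11, slack = -2, bound violated (no such code; not MDS).

Singleton bound: d ≤ n − k + 1.
Here n = 19, k = 9, so n − k + 1 = 11.
Given d = 13, check d ≤ 11: NO.
Slack = (n − k + 1) − d = -2.
The slack is negative: d = 13 exceeds n − k + 1 = 11 by 2, so the Singleton bound is violated and no linear [19, 9, 13]_4 code can exist. In particular it is not MDS (MDS requires d = n − k + 1 exactly).
Description: the claimed parameters are [19, 9, 13]_4; such a code would be impossible (violates the Singleton bound).


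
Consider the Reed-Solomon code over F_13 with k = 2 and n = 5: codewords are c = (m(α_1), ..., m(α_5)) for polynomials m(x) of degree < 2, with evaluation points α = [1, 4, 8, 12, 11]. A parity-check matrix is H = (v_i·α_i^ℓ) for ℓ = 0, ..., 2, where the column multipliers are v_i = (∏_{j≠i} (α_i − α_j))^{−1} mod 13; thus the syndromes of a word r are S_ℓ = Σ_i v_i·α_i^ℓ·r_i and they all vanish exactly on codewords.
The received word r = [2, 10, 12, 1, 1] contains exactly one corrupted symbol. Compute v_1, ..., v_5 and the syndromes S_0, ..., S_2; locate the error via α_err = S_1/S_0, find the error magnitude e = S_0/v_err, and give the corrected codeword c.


S = (3, 7, 12), error at position 5, error magnitude e = 7, c = [2, 10, 12, 1, 7].

Step 1: column multipliers v_i = (∏_{j≠i}(α_i − α_j))^{−1} mod 13.
  i = 1 (α = 1): (1−4)(1−8)(1−12)(1−11) = (−3)·(−7)·(−11)·(−10) = 2310 ≡ 9, so v_1 = 9^{−1} = 3 (mod 13).
  i = 2 (α = 4): (4−1)(4−8)(4−12)(4−11) = 3·(−4)·(−8)·(−7) = −672 ≡ 4, so v_2 = 4^{−1} = 10 (mod 13).
  i = 3 (α = 8): (8−1)(8−4)(8−12)(8−11) = 7·4·(−4)·(−3) = 336 ≡ 11, so v_3 = 11^{−1} = 6 (mod 13).
  i = 4 (α = 12): (12−1)(12−4)(12−8)(12−11) = 11·8·4·1 = 352 ≡ 1, so v_4 = 1^{−1} = 1 (mod 13).
  i = 5 (α = 11): (11−1)(11−4)(11−8)(11−12) = 10·7·3·(−1) = −210 ≡ 11, so v_5 = 11^{−1} = 6 (mod 13).
  v = [3, 10, 6, 1, 6].
Step 2: syndromes of r = [2, 10, 12, 1, 1] (all sums mod 13).
  S_0 = Σ v_i r_i = 3·2 + 10·10 + 6·12 + 1·1 + 6·1 = 185 ≡ 3.
  S_1 = Σ v_i α_i r_i = 3·1·2 + 10·4·10 + 6·8·12 + 1·12·1 + 6·11·1 = 1060 ≡ 7.
  α_i^2 mod 13 = [1, 3, 12, 1, 4].
  S_2 = Σ v_i α_i^2 r_i = 3·1·2 + 10·3·10 + 6·12·12 + 1·1·1 + 6·4·1 = 1195 ≡ 12.
  S = (3, 7, 12) ≠ 0, so r is not a codeword (an error is present).
Step 3: locate the error. For a single error e at position i, S_ℓ = v_i·e·α_i^ℓ, so α_err = S_1/S_0.
  S_0^{−1} = 3^{−1} = 9 (mod 13), so α_err = 7·9 = 63 ≡ 11 = α_5. Error position i = 5.
  Consistency check: S_2/S_1 = 12·2 = 24 ≡ 11 = α_err ✓ (single-error assumption holds).
Step 4: error magnitude e = S_0/v_5 = S_0·∏_{j≠5}(α_5 − α_j) = 3·11 = 33 ≡ 7 (mod 13).
Step 5: correct position 5: c_5 = r_5 − e = 1 − 7 ≡ 7 (mod 13). Hence c = [2, 10, 12, 1, 7].
  Check: interpolating c through the α_i gives m(x) = 8 + 7·x (degree < 2) with m(α_i) = c_i for every i, so c is indeed a codeword.


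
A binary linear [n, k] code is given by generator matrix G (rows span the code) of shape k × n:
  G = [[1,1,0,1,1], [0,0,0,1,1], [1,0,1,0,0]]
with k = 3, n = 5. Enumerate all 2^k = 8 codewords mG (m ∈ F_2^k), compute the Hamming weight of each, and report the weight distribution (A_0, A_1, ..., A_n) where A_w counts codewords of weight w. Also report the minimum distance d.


Weight distribution: A_0 = 1, A_2 = 4, A_4 = 3. Minimum distance d = 2.

Enumerate all 2^3 = 8 messages m ∈ F_2^3.
For each, compute codeword c = mG in F_2^5, then tally its weight.
  m = 000 → c = 00000, weight = 0.
  m = 100 → c = 11011, weight = 4.
  m = 010 → c = 00011, weight = 2.
  m = 110 → c = 11000, weight = 2.
  m = 001 → c = 10100, weight = 2.
  m = 101 → c = 01111, weight = 4.
  m = 011 → c = 10111, weight = 4.
  m = 111 → c = 01100, weight = 2.
Tally weights:
  weight 0: 1 codewords.
  weight 2: 4 codewords.
  weight 4: 3 codewords.
Minimum distance d = smallest w > 0 with A_w > 0 = 2.
Sanity: Σ A_w = 8 = 2^3 = 8 ✓.


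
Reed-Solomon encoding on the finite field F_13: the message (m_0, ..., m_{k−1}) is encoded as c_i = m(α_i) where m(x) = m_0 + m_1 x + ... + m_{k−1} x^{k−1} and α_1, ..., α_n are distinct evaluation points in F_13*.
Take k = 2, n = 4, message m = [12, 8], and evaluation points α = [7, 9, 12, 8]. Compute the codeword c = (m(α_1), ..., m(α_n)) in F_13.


c = [3, 6, 4, 11]

Message polynomial: m(x) = 12 + 8·x (mod 13).
For each evaluation point α_i, compute m(α_i) mod 13:
  α_1 = 7: Horner steps 8 → 3, so m(7) = 3.
  α_2 = 9: Horner steps 8 → 6, so m(9) = 6.
  α_3 = 12: Horner steps 8 → 4, so m(12) = 4.
  α_4 = 8: Horner steps 8 → 11, so m(8) = 11.
Codeword c = [3, 6, 4, 11] ∈ F_13^4.


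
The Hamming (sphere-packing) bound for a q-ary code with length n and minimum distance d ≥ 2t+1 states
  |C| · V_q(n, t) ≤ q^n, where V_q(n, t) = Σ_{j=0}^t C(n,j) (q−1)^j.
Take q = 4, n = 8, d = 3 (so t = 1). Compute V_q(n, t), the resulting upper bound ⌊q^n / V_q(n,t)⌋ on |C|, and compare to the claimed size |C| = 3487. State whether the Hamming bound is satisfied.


V_q(n, t) = 25, q^n = 65536, Hamming bound = 2621, |C| = 3487 > bound (violated).

Step 1: Compute V_q(n, t) = Σ_{j=0}^1 C(n, j) (q−1)^j.
  j = 0: C(8,0)·(3)^0 = 1·1 = 1.
  j = 1: C(8,1)·(3)^1 = 8·3 = 24.
  V_q(n, t) = 1 + 24 = 25.
Step 2: q^n = 4^8 = 65536.
Step 3: Hamming bound ⌊q^n / V_q(n,t)⌋ = ⌊65536/25⌋ = 2621.
Step 4: Compare |C| = 3487 to 2621: violated.
The claimed |C| lies above the Hamming bound, so no 4-ary code of length 8 with d ≥ 3 can have 3487 codewords.


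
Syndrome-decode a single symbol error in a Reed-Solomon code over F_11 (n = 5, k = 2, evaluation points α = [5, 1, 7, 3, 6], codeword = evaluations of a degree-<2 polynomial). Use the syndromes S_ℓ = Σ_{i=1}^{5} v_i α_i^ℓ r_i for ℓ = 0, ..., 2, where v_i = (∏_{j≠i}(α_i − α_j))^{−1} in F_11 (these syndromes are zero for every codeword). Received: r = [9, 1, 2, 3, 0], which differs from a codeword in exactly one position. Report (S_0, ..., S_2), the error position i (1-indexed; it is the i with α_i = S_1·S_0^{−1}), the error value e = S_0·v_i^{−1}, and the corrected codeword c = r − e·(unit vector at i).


S = (6, 7, 10), error at position 4, error magnitude e = 9, c = [9, 1, 2, 5, 0].

Step 1: column multipliers v_i = (∏_{j≠i}(α_i − α_j))^{−1} mod 11.
  i = 1 (α = 5): (5−1)(5−7)(5−3)(5−6) = 4·(−2)·2·(−1) = 16 ≡ 5, so v_1 = 5^{−1} = 9 (mod 11).
  i = 2 (α = 1): (1−5)(1−7)(1−3)(1−6) = (−4)·(−6)·(−2)·(−5) = 240 ≡ 9, so v_2 = 9^{−1} = 5 (mod 11).
  i = 3 (α = 7): (7−5)(7−1)(7−3)(7−6) = 2·6·4·1 = 48 ≡ 4, so v_3 = 4^{−1} = 3 (mod 11).
  i = 4 (α = 3): (3−5)(3−1)(3−7)(3−6) = (−2)·2·(−4)·(−3) = −48 ≡ 7, so v_4 = 7^{−1} = 8 (mod 11).
  i = 5 (α = 6): (6−5)(6−1)(6−7)(6−3) = 1·5·(−1)·3 = −15 ≡ 7, so v_5 = 7^{−1} = 8 (mod 11).
  v = [9, 5, 3, 8, 8].
Step 2: syndromes of r = [9, 1, 2, 3, 0] (all sums mod 11).
  S_0 = Σ v_i r_i = 9·9 + 5·1 + 3·2 + 8·3 + 8·0 = 116 ≡ 6.
  S_1 = Σ v_i α_i r_i = 9·5·9 + 5·1·1 + 3·7·2 + 8·3·3 + 8·6·0 = 524 ≡ 7.
  α_i^2 mod 11 = [3, 1, 5, 9, 3].
  S_2 = Σ v_i α_i^2 r_i = 9·3·9 + 5·1·1 + 3·5·2 + 8·9·3 + 8·3·0 = 494 ≡ 10.
  S = (6, 7, 10) ≠ 0, so r is not a codeword (an error is present).
Step 3: locate the error. For a single error e at position i, S_ℓ = v_i·e·α_i^ℓ, so α_err = S_1/S_0.
  S_0^{−1} = 6^{−1} = 2 (mod 11), so α_err = 7·2 = 14 ≡ 3 = α_4. Error position i = 4.
  Consistency check: S_2/S_1 = 10·8 = 80 ≡ 3 = α_err ✓ (single-error assumption holds).
Step 4: error magnitude e = S_0/v_4 = S_0·∏_{j≠4}(α_4 − α_j) = 6·7 = 42 ≡ 9 (mod 11).
Step 5: correct position 4: c_4 = r_4 − e = 3 − 9 ≡ 5 (mod 11). Hence c = [9, 1, 2, 5, 0].
  Check: interpolating c through the α_i gives m(x) = 10 + 2·x (degree < 2) with m(α_i) = c_i for every i, so c is indeed a codeword.


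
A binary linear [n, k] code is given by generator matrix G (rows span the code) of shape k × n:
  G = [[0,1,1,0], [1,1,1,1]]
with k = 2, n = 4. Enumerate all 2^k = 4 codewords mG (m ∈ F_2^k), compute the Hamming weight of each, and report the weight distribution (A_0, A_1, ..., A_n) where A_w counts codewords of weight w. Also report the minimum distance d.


Weight distribution: A_0 = 1, A_2 = 2, A_4 = 1. Minimum distance d = 2.

Enumerate all 2^2 = 4 messages m ∈ F_2^2.
For each, compute codeword c = mG in F_2^4, then tally its weight.
  m = 00 → c = 0000, weight = 0.
  m = 10 → c = 0110, weight = 2.
  m = 01 → c = 1111, weight = 4.
  m = 11 → c = 1001, weight = 2.
Tally weights:
  weight 0: 1 codewords.
  weight 2: 2 codewords.
  weight 4: 1 codewords.
Minimum distance d = smallest w > 0 with A_w > 0 = 2.
Sanity: Σ A_w = 4 = 2^2 = 4 ✓.


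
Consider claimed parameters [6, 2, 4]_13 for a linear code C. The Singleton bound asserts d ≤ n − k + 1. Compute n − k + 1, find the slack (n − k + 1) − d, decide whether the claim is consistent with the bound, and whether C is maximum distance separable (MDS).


Singleton RHS = n − k + 1 = 5, slack = 1, bound satisfied, not MDS.

Singleton bound: d ≤ n − k + 1.
Here n = 6, k = 2, so n − k + 1 = 5.
Given d = 4, check d ≤ 5: YES.
Slack = (n − k + 1) − d = 1.
The code is NOT MDS (slack = 1 > 0).
Description: the claimed parameters are [6, 2, 4]_13; such a code would be non-MDS.


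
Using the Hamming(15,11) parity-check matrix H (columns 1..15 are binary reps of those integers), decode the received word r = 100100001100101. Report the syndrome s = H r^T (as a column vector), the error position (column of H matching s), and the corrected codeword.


s = (0, 1, 0, 0)^T, error position = 4, corrected codeword c = 100000001100101

Compute s = H r^T mod 2 one row at a time:
  s_1 = 0 + 1 + 1 + 0 + 0 + 1 + 0 + 1 = 4 ≡ 0 (mod 2).
  s_2 = 1 + 0 + 0 + 0 + 0 + 1 + 0 + 1 = 3 ≡ 1 (mod 2).
  s_3 = 0 + 0 + 0 + 0 + 1 + 0 + 0 + 1 = 2 ≡ 0 (mod 2).
  s_4 = 1 + 0 + 0 + 0 + 1 + 0 + 1 + 1 = 4 ≡ 0 (mod 2).
s = (0, 1, 0, 0)^T — this equals column 4 of H (binary 0100), so error is at position 4.
Correct: flip bit 4 of r = 100100001100101 to get c = 100000001100101.


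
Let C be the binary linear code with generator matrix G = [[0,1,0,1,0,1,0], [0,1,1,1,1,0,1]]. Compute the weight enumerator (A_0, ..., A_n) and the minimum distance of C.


Weight distribution: A_0 = 1, A_3 = 1, A_4 = 1, A_5 = 1. Minimum distance d = 3.

Enumerate all 2^2 = 4 messages m ∈ F_2^2.
For each, compute codeword c = mG in F_2^7, then tally its weight.
  m = 00 → c = 0000000, weight = 0.
  m = 10 → c = 0101010, weight = 3.
  m = 01 → c = 0111101, weight = 5.
  m = 11 → c = 0010111, weight = 4.
Tally weights:
  weight 0: 1 codewords.
  weight 3: 1 codewords.
  weight 4: 1 codewords.
  weight 5: 1 codewords.
Minimum distance d = smallest w > 0 with A_w > 0 = 3.
Sanity: Σ A_w = 4 = 2^2 = 4 ✓.


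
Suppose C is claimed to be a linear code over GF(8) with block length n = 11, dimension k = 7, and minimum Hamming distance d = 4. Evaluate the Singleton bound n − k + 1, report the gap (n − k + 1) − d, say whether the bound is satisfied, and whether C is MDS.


Singleton RHS = n − k + 1 = 5, slack = 1, bound satisfied, not MDS.

Singleton bound: d ≤ n − k + 1.
Here n = 11, k = 7, so n − k + 1 = 5.
Given d = 4, check d ≤ 5: YES.
Slack = (n − k + 1) − d = 1.
The code is NOT MDS (slack = 1 > 0).
Description: the claimed parameters are [11, 7, 4]_8; such a code would be non-MDS.


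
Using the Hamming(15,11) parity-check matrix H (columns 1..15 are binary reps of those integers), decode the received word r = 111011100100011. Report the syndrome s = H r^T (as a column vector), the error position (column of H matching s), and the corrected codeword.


s = (1, 1, 1, 1)^T, error position = 15, corrected codeword c = 111011100100010

Compute s = H r^T mod 2 one row at a time:
  s_1 = 0 + 0 + 1 + 0 + 0 + 0 + 1 + 1 = 3 ≡ 1 (mod 2).
  s_2 = 0 + 1 + 1 + 1 + 0 + 0 + 1 + 1 = 5 ≡ 1 (mod 2).
  s_3 = 1 + 1 + 1 + 1 + 1 + 0 + 1 + 1 = 7 ≡ 1 (mod 2).
  s_4 = 1 + 1 + 1 + 1 + 0 + 0 + 0 + 1 = 5 ≡ 1 (mod 2).
s = (1, 1, 1, 1)^T — this equals column 15 of H (binary 1111), so error is at position 15.
Correct: flip bit 15 of r = 111011100100011 to get c = 111011100100010.


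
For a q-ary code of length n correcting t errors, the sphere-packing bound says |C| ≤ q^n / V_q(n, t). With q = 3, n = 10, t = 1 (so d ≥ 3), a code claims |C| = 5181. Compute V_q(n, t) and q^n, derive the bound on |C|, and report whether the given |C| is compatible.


V_q(n, t) = 21, q^n = 59049, Hamming bound = 2811, |C| = 5181 > bound (violated).

Step 1: Compute V_q(n, t) = Σ_{j=0}^1 C(n, j) (q−1)^j.
  j = 0: C(10,0)·(2)^0 = 1·1 = 1.
  j = 1: C(10,1)·(2)^1 = 10·2 = 20.
  V_q(n, t) = 1 + 20 = 21.
Step 2: q^n = 3^10 = 59049.
Step 3: Hamming bound ⌊q^n / V_q(n,t)⌋ = ⌊59049/21⌋ = 2811.
Step 4: Compare |C| = 5181 to 2811: violated.
The claimed |C| lies above the Hamming bound, so no 3-ary code of length 10 with d ≥ 3 can have 5181 codewords.


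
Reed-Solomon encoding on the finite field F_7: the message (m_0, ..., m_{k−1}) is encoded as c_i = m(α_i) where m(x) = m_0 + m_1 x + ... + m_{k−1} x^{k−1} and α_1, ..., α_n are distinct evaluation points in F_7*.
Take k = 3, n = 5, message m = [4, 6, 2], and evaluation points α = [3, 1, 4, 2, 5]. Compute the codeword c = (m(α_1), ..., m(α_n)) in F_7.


c = [5, 5, 4, 3, 0]

Message polynomial: m(x) = 4 + 6·x + 2·x^2 (mod 7).
For each evaluation point α_i, compute m(α_i) mod 7:
  α_1 = 3: Horner steps 2 → 5 → 5, so m(3) = 5.
  α_2 = 1: Horner steps 2 → 1 → 5, so m(1) = 5.
  α_3 = 4: Horner steps 2 → 0 → 4, so m(4) = 4.
  α_4 = 2: Horner steps 2 → 3 → 3, so m(2) = 3.
  α_5 = 5: Horner steps 2 → 2 → 0, so m(5) = 0.
Codeword c = [5, 5, 4, 3, 0] ∈ F_7^5.


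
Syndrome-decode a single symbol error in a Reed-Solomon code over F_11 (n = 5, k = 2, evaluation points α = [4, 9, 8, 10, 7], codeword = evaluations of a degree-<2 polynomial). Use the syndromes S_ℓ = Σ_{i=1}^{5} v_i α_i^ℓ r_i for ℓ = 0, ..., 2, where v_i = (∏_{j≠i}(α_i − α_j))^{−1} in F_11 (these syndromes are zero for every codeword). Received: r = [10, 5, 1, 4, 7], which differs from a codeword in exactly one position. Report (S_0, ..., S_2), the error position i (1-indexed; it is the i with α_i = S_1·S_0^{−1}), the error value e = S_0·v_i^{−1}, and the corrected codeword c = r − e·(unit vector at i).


S = (9, 6, 4), error at position 3, error magnitude e = 6, c = [10, 5, 6, 4, 7].

Step 1: column multipliers v_i = (∏_{j≠i}(α_i − α_j))^{−1} mod 11.
  i = 1 (α = 4): (4−9)(4−8)(4−10)(4−7) = (−5)·(−4)·(−6)·(−3) = 360 ≡ 8, so v_1 = 8^{−1} = 7 (mod 11).
  i = 2 (α = 9): (9−4)(9−8)(9−10)(9−7) = 5·1·(−1)·2 = −10 ≡ 1, so v_2 = 1^{−1} = 1 (mod 11).
  i = 3 (α = 8): (8−4)(8−9)(8−10)(8−7) = 4·(−1)·(−2)·1 = 8 ≡ 8, so v_3 = 8^{−1} = 7 (mod 11).
  i = 4 (α = 10): (10−4)(10−9)(10−8)(10−7) = 6·1·2·3 = 36 ≡ 3, so v_4 = 3^{−1} = 4 (mod 11).
  i = 5 (α = 7): (7−4)(7−9)(7−8)(7−10) = 3·(−2)·(−1)·(−3) = −18 ≡ 4, so v_5 = 4^{−1} = 3 (mod 11).
  v = [7, 1, 7, 4, 3].
Step 2: syndromes of r = [10, 5, 1, 4, 7] (all sums mod 11).
  S_0 = Σ v_i r_i = 7·10 + 1·5 + 7·1 + 4·4 + 3·7 = 119 ≡ 9.
  S_1 = Σ v_i α_i r_i = 7·4·10 + 1·9·5 + 7·8·1 + 4·10·4 + 3·7·7 = 688 ≡ 6.
  α_i^2 mod 11 = [5, 4, 9, 1, 5].
  S_2 = Σ v_i α_i^2 r_i = 7·5·10 + 1·4·5 + 7·9·1 + 4·1·4 + 3·5·7 = 554 ≡ 4.
  S = (9, 6, 4) ≠ 0, so r is not a codeword (an error is present).
Step 3: locate the error. For a single error e at position i, S_ℓ = v_i·e·α_i^ℓ, so α_err = S_1/S_0.
  S_0^{−1} = 9^{−1} = 5 (mod 11), so α_err = 6·5 = 30 ≡ 8 = α_3. Error position i = 3.
  Consistency check: S_2/S_1 = 4·2 = 8 ≡ 8 = α_err ✓ (single-error assumption holds).
Step 4: error magnitude e = S_0/v_3 = S_0·∏_{j≠3}(α_3 − α_j) = 9·8 = 72 ≡ 6 (mod 11).
Step 5: correct position 3: c_3 = r_3 − e = 1 − 6 ≡ 6 (mod 11). Hence c = [10, 5, 6, 4, 7].
  Check: interpolating c through the α_i gives m(x) = 3 + 10·x (degree < 2) with m(α_i) = c_i for every i, so c is indeed a codeword.


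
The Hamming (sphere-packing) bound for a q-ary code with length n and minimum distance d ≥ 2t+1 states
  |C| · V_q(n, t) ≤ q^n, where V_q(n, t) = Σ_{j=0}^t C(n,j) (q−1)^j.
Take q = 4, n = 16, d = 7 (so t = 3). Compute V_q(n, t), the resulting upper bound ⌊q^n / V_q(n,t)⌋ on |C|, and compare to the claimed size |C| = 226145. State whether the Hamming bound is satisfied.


V_q(n, t) = 16249, q^n = 4294967296, Hamming bound = 264321, |C| = 226145 ≤ bound (satisfied).

Step 1: Compute V_q(n, t) = Σ_{j=0}^3 C(n, j) (q−1)^j.
  j = 0: C(16,0)·(3)^0 = 1·1 = 1.
  j = 1: C(16,1)·(3)^1 = 16·3 = 48.
  j = 2: C(16,2)·(3)^2 = 120·9 = 1080.
  j = 3: C(16,3)·(3)^3 = 560·27 = 15120.
  V_q(n, t) = 1 + 48 + 1080 + 15120 = 16249.
Step 2: q^n = 4^16 = 4294967296.
Step 3: Hamming bound ⌊q^n / V_q(n,t)⌋ = ⌊4294967296/16249⌋ = 264321.
Step 4: Compare |C| = 226145 to 264321: satisfied.
The claimed |C| lies below the Hamming bound.


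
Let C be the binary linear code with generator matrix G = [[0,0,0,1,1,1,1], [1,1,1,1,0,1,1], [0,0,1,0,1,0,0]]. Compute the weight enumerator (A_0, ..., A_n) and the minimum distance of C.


Weight distribution: A_0 = 1, A_2 = 2, A_4 = 3, A_6 = 2. Minimum distance d = 2.

Enumerate all 2^3 = 8 messages m ∈ F_2^3.
For each, compute codeword c = mG in F_2^7, then tally its weight.
  m = 000 → c = 0000000, weight = 0.
  m = 100 → c = 0001111, weight = 4.
  m = 010 → c = 1111011, weight = 6.
  m = 110 → c = 1110100, weight = 4.
  m = 001 → c = 0010100, weight = 2.
  m = 101 → c = 0011011, weight = 4.
  m = 011 → c = 1101111, weight = 6.
  m = 111 → c = 1100000, weight = 2.
Tally weights:
  weight 0: 1 codewords.
  weight 2: 2 codewords.
  weight 4: 3 codewords.
  weight 6: 2 codewords.
Minimum distance d = smallest w > 0 with A_w > 0 = 2.
Sanity: Σ A_w = 8 = 2^3 = 8 ✓.


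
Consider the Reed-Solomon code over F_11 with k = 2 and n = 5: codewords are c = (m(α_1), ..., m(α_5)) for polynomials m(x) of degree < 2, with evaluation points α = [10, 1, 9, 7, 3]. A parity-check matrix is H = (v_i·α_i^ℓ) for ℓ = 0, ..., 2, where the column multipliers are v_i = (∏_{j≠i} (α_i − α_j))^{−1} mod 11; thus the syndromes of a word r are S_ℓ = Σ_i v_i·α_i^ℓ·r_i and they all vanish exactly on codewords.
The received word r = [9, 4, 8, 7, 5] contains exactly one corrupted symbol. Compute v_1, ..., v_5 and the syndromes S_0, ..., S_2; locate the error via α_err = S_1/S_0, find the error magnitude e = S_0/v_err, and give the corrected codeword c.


S = (3, 8, 3), error at position 1, error magnitude e = 6, c = [3, 4, 8, 7, 5].

Step 1: column multipliers v_i = (∏_{j≠i}(α_i − α_j))^{−1} mod 11.
  i = 1 (α = 10): (10−1)(10−9)(10−7)(10−3) = 9·1·3·7 = 189 ≡ 2, so v_1 = 2^{−1} = 6 (mod 11).
  i = 2 (α = 1): (1−10)(1−9)(1−7)(1−3) = (−9)·(−8)·(−6)·(−2) = 864 ≡ 6, so v_2 = 6^{−1} = 2 (mod 11).
  i = 3 (α = 9): (9−10)(9−1)(9−7)(9−3) = (−1)·8·2·6 = −96 ≡ 3, so v_3 = 3^{−1} = 4 (mod 11).
  i = 4 (α = 7): (7−10)(7−1)(7−9)(7−3) = (−3)·6·(−2)·4 = 144 ≡ 1, so v_4 = 1^{−1} = 1 (mod 11).
  i = 5 (α = 3): (3−10)(3−1)(3−9)(3−7) = (−7)·2·(−6)·(−4) = −336 ≡ 5, so v_5 = 5^{−1} = 9 (mod 11).
  v = [6, 2, 4, 1, 9].
Step 2: syndromes of r = [9, 4, 8, 7, 5] (all sums mod 11).
  S_0 = Σ v_i r_i = 6·9 + 2·4 + 4·8 + 1·7 + 9·5 = 146 ≡ 3.
  S_1 = Σ v_i α_i r_i = 6·10·9 + 2·1·4 + 4·9·8 + 1·7·7 + 9·3·5 = 1020 ≡ 8.
  α_i^2 mod 11 = [1, 1, 4, 5, 9].
  S_2 = Σ v_i α_i^2 r_i = 6·1·9 + 2·1·4 + 4·4·8 + 1·5·7 + 9·9·5 = 630 ≡ 3.
  S = (3, 8, 3) ≠ 0, so r is not a codeword (an error is present).
Step 3: locate the error. For a single error e at position i, S_ℓ = v_i·e·α_i^ℓ, so α_err = S_1/S_0.
  S_0^{−1} = 3^{−1} = 4 (mod 11), so α_err = 8·4 = 32 ≡ 10 = α_1. Error position i = 1.
  Consistency check: S_2/S_1 = 3·7 = 21 ≡ 10 = α_err ✓ (single-error assumption holds).
Step 4: error magnitude e = S_0/v_1 = S_0·∏_{j≠1}(α_1 − α_j) = 3·2 = 6 ≡ 6 (mod 11).
Step 5: correct position 1: c_1 = r_1 − e = 9 − 6 ≡ 3 (mod 11). Hence c = [3, 4, 8, 7, 5].
  Check: interpolating c through the α_i gives m(x) = 9 + 6·x (degree < 2) with m(α_i) = c_i for every i, so c is indeed a codeword.


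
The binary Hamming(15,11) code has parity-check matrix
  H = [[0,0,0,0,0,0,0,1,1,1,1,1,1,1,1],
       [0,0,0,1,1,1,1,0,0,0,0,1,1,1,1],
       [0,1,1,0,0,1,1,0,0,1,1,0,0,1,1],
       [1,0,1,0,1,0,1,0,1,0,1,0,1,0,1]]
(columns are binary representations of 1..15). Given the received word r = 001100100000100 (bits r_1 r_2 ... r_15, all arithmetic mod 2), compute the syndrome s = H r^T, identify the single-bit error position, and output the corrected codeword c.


s = (1, 1, 0, 1)^T, error position = 13, corrected codeword c = 001100100000000

Compute s = H r^T mod 2 one row at a time:
  s_1 = 0 + 0 + 0 + 0 + 0 + 1 + 0 + 0 = 1 ≡ 1 (mod 2).
  s_2 = 1 + 0 + 0 + 1 + 0 + 1 + 0 + 0 = 3 ≡ 1 (mod 2).
  s_3 = 0 + 1 + 0 + 1 + 0 + 0 + 0 + 0 = 2 ≡ 0 (mod 2).
  s_4 = 0 + 1 + 0 + 1 + 0 + 0 + 1 + 0 = 3 ≡ 1 (mod 2).
s = (1, 1, 0, 1)^T — this equals column 13 of H (binary 1101), so error is at position 13.
Correct: flip bit 13 of r = 001100100000100 to get c = 001100100000000.


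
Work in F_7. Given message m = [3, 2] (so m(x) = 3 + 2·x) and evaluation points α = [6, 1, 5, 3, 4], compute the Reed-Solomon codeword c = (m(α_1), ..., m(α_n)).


c = [1, 5, 6, 2, 4]

Message polynomial: m(x) = 3 + 2·x (mod 7).
For each evaluation point α_i, compute m(α_i) mod 7:
  α_1 = 6: Horner steps 2 → 1, so m(6) = 1.
  α_2 = 1: Horner steps 2 → 5, so m(1) = 5.
  α_3 = 5: Horner steps 2 → 6, so m(5) = 6.
  α_4 = 3: Horner steps 2 → 2, so m(3) = 2.
  α_5 = 4: Horner steps 2 → 4, so m(4) = 4.
Codeword c = [1, 5, 6, 2, 4] ∈ F_7^5.


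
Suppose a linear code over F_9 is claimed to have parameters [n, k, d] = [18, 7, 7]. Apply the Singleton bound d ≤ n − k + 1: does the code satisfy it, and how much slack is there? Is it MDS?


Singleton RHS = n − k + 1 = 12, slack = 5, bound satisfied, not MDS.

Singleton bound: d ≤ n − k + 1.
Here n = 18, k = 7, so n − k + 1 = 12.
Given d = 7, check d ≤ 12: YES.
Slack = (n − k + 1) − d = 5.
The code is NOT MDS (slack = 5 > 0).
Description: the claimed parameters are [18, 7, 7]_9; such a code would be non-MDS.


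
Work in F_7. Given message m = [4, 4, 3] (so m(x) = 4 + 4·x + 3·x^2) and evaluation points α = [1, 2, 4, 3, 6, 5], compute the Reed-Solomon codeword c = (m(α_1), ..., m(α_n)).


c = [4, 3, 5, 1, 3, 1]

Message polynomial: m(x) = 4 + 4·x + 3·x^2 (mod 7).
For each evaluation point α_i, compute m(α_i) mod 7:
  α_1 = 1: Horner steps 3 → 0 → 4, so m(1) = 4.
  α_2 = 2: Horner steps 3 → 3 → 3, so m(2) = 3.
  α_3 = 4: Horner steps 3 → 2 → 5, so m(4) = 5.
  α_4 = 3: Horner steps 3 → 6 → 1, so m(3) = 1.
  α_5 = 6: Horner steps 3 → 1 → 3, so m(6) = 3.
  α_6 = 5: Horner steps 3 → 5 → 1, so m(5) = 1.
Codeword c = [4, 3, 5, 1, 3, 1] ∈ F_7^6.


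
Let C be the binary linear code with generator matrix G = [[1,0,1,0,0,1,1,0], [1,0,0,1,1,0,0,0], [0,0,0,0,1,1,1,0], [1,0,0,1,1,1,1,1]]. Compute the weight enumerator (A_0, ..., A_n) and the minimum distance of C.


Weight distribution: A_0 = 1, A_2 = 2, A_3 = 6, A_4 = 3, A_5 = 2, A_6 = 2. Minimum distance d = 2.

Enumerate all 2^4 = 16 messages m ∈ F_2^4.
For each, compute codeword c = mG in F_2^8, then tally its weight.
  m = 0000 → c = 00000000, weight = 0.
  m = 1000 → c = 10100110, weight = 4.
  m = 0100 → c = 10011000, weight = 3.
  m = 1100 → c = 00111110, weight = 5.
  m = 0010 → c = 00001110, weight = 3.
  m = 1010 → c = 10101000, weight = 3.
  m = 0110 → c = 10010110, weight = 4.
  m = 1110 → c = 00110000, weight = 2.
  m = 0001 → c = 10011111, weight = 6.
  m = 1001 → c = 00111001, weight = 4.
  m = 0101 → c = 00000111, weight = 3.
  m = 1101 → c = 10100001, weight = 3.
  m = 0011 → c = 10010001, weight = 3.
  m = 1011 → c = 00110111, weight = 5.
  m = 0111 → c = 00001001, weight = 2.
  m = 1111 → c = 10101111, weight = 6.
Tally weights:
  weight 0: 1 codewords.
  weight 2: 2 codewords.
  weight 3: 6 codewords.
  weight 4: 3 codewords.
  weight 5: 2 codewords.
  weight 6: 2 codewords.
Minimum distance d = smallest w > 0 with A_w > 0 = 2.
Sanity: Σ A_w = 16 = 2^4 = 16 ✓.


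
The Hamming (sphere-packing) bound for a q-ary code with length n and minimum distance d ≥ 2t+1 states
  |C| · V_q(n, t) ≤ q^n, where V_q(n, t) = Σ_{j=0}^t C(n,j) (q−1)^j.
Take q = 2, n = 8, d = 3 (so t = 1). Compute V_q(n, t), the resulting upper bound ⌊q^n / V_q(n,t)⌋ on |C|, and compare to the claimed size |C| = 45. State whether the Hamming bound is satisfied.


V_q(n, t) = 9, q^n = 256, Hamming bound = 28, |C| = 45 > bound (violated).

Step 1: Compute V_q(n, t) = Σ_{j=0}^1 C(n, j) (q−1)^j.
  j = 0: C(8,0)·(1)^0 = 1·1 = 1.
  j = 1: C(8,1)·(1)^1 = 8·1 = 8.
  V_q(n, t) = 1 + 8 = 9.
Step 2: q^n = 2^8 = 256.
Step 3: Hamming bound ⌊q^n / V_q(n,t)⌋ = ⌊256/9⌋ = 28.
Step 4: Compare |C| = 45 to 28: violated.
The claimed |C| lies above the Hamming bound, so no 2-ary code of length 8 with d ≥ 3 can have 45 codewords.


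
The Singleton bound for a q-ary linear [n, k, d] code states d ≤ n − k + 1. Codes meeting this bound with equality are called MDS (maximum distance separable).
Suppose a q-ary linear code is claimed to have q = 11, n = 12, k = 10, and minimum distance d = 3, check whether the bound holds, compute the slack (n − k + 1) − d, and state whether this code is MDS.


Singleton RHS = n − k + 1 = 3, slack = 0, bound satisfied, MDS.

Singleton bound: d ≤ n − k + 1.
Here n = 12, k = 10, so n − k + 1 = 3.
Given d = 3, check d ≤ 3: YES.
Slack = (n − k + 1) − d = 0.
The code is MDS (slack = 0).
Description: the claimed parameters are [12, 10, 3]_11; such a code would be MDS (meets Singleton bound).


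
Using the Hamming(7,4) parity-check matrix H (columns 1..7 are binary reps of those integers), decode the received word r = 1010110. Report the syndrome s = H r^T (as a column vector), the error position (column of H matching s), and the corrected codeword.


s = (0, 0, 1)^T, error position = 1, corrected codeword c = 0010110

Compute s = H r^T mod 2 one row at a time:
  s_1 = 0 + 1 + 1 + 0 = 2 ≡ 0 (mod 2).
  s_2 = 0 + 1 + 1 + 0 = 2 ≡ 0 (mod 2).
  s_3 = 1 + 1 + 1 + 0 = 3 ≡ 1 (mod 2).
s = (0, 0, 1)^T — this equals column 1 of H (binary 001), so error is at position 1.
Correct: flip bit 1 of r = 1010110 to get c = 0010110.


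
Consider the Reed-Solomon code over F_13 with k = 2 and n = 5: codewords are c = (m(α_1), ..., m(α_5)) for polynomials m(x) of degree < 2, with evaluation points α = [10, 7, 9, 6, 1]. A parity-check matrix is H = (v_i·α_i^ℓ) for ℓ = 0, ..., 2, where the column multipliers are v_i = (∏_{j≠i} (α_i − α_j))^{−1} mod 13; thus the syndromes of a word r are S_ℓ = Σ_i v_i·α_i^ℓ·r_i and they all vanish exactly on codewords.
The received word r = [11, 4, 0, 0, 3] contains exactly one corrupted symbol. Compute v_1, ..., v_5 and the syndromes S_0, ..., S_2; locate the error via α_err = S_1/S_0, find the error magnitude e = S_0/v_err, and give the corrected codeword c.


S = (4, 11, 1), error at position 4, error magnitude e = 7, c = [11, 4, 0, 6, 3].

Step 1: column multipliers v_i = (∏_{j≠i}(α_i − α_j))^{−1} mod 13.
  i = 1 (α = 10): (10−7)(10−9)(10−6)(10−1) = 3·1·4·9 = 108 ≡ 4, so v_1 = 4^{−1} = 10 (mod 13).
  i = 2 (α = 7): (7−10)(7−9)(7−6)(7−1) = (−3)·(−2)·1·6 = 36 ≡ 10, so v_2 = 10^{−1} = 4 (mod 13).
  i = 3 (α = 9): (9−10)(9−7)(9−6)(9−1) = (−1)·2·3·8 = −48 ≡ 4, so v_3 = 4^{−1} = 10 (mod 13).
  i = 4 (α = 6): (6−10)(6−7)(6−9)(6−1) = (−4)·(−1)·(−3)·5 = −60 ≡ 5, so v_4 = 5^{−1} = 8 (mod 13).
  i = 5 (α = 1): (1−10)(1−7)(1−9)(1−6) = (−9)·(−6)·(−8)·(−5) = 2160 ≡ 2, so v_5 = 2^{−1} = 7 (mod 13).
  v = [10, 4, 10, 8, 7].
Step 2: syndromes of r = [11, 4, 0, 0, 3] (all sums mod 13).
  S_0 = Σ v_i r_i = 10·11 + 4·4 + 10·0 + 8·0 + 7·3 = 147 ≡ 4.
  S_1 = Σ v_i α_i r_i = 10·10·11 + 4·7·4 + 10·9·0 + 8·6·0 + 7·1·3 = 1233 ≡ 11.
  α_i^2 mod 13 = [9, 10, 3, 10, 1].
  S_2 = Σ v_i α_i^2 r_i = 10·9·11 + 4·10·4 + 10·3·0 + 8·10·0 + 7·1·3 = 1171 ≡ 1.
  S = (4, 11, 1) ≠ 0, so r is not a codeword (an error is present).
Step 3: locate the error. For a single error e at position i, S_ℓ = v_i·e·α_i^ℓ, so α_err = S_1/S_0.
  S_0^{−1} = 4^{−1} = 10 (mod 13), so α_err = 11·10 = 110 ≡ 6 = α_4. Error position i = 4.
  Consistency check: S_2/S_1 = 1·6 = 6 ≡ 6 = α_err ✓ (single-error assumption holds).
Step 4: error magnitude e = S_0/v_4 = S_0·∏_{j≠4}(α_4 − α_j) = 4·5 = 20 ≡ 7 (mod 13).
Step 5: correct position 4: c_4 = r_4 − e = 0 − 7 ≡ 6 (mod 13). Hence c = [11, 4, 0, 6, 3].
  Check: interpolating c through the α_i gives m(x) = 5 + 11·x (degree < 2) with m(α_i) = c_i for every i, so c is indeed a codeword.


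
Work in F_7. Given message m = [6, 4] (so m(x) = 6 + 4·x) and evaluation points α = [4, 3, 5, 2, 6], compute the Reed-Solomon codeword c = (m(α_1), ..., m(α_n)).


c = [1, 4, 5, 0, 2]

Message polynomial: m(x) = 6 + 4·x (mod 7).
For each evaluation point α_i, compute m(α_i) mod 7:
  α_1 = 4: Horner steps 4 → 1, so m(4) = 1.
  α_2 = 3: Horner steps 4 → 4, so m(3) = 4.
  α_3 = 5: Horner steps 4 → 5, so m(5) = 5.
  α_4 = 2: Horner steps 4 → 0, so m(2) = 0.
  α_5 = 6: Horner steps 4 → 2, so m(6) = 2.
Codeword c = [1, 4, 5, 0, 2] ∈ F_7^5.


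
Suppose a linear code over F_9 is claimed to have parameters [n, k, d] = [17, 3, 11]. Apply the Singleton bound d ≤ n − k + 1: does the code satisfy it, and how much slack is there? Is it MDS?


Singleton RHS = n − k + 1 = 15, slack = 4, bound satisfied, not MDS.

Singleton bound: d ≤ n − k + 1.
Here n = 17, k = 3, so n − k + 1 = 15.
Given d = 11, check d ≤ 15: YES.
Slack = (n − k + 1) − d = 4.
The code is NOT MDS (slack = 4 > 0).
Description: the claimed parameters are [17, 3, 11]_9; such a code would be non-MDS.


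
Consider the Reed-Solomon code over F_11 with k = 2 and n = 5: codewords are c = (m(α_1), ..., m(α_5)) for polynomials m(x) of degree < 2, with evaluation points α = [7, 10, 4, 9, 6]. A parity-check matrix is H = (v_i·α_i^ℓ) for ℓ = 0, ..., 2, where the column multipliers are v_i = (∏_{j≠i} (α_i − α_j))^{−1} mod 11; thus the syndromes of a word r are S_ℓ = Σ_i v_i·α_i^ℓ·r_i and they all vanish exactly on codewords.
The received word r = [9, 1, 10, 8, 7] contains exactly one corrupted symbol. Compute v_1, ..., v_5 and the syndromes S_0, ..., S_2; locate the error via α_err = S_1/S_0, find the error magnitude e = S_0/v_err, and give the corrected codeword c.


S = (6, 9, 8), error at position 1, error magnitude e = 9, c = [0, 1, 10, 8, 7].

Step 1: column multipliers v_i = (∏_{j≠i}(α_i − α_j))^{−1} mod 11.
  i = 1 (α = 7): (7−10)(7−4)(7−9)(7−6) = (−3)·3·(−2)·1 = 18 ≡ 7, so v_1 = 7^{−1} = 8 (mod 11).
  i = 2 (α = 10): (10−7)(10−4)(10−9)(10−6) = 3·6·1·4 = 72 ≡ 6, so v_2 = 6^{−1} = 2 (mod 11).
  i = 3 (α = 4): (4−7)(4−10)(4−9)(4−6) = (−3)·(−6)·(−5)·(−2) = 180 ≡ 4, so v_3 = 4^{−1} = 3 (mod 11).
  i = 4 (α = 9): (9−7)(9−10)(9−4)(9−6) = 2·(−1)·5·3 = −30 ≡ 3, so v_4 = 3^{−1} = 4 (mod 11).
  i = 5 (α = 6): (6−7)(6−10)(6−4)(6−9) = (−1)·(−4)·2·(−3) = −24 ≡ 9, so v_5 = 9^{−1} = 5 (mod 11).
  v = [8, 2, 3, 4, 5].
Step 2: syndromes of r = [9, 1, 10, 8, 7] (all sums mod 11).
  S_0 = Σ v_i r_i = 8·9 + 2·1 + 3·10 + 4·8 + 5·7 = 171 ≡ 6.
  S_1 = Σ v_i α_i r_i = 8·7·9 + 2·10·1 + 3·4·10 + 4·9·8 + 5·6·7 = 1142 ≡ 9.
  α_i^2 mod 11 = [5, 1, 5, 4, 3].
  S_2 = Σ v_i α_i^2 r_i = 8·5·9 + 2·1·1 + 3·5·10 + 4·4·8 + 5·3·7 = 745 ≡ 8.
  S = (6, 9, 8) ≠ 0, so r is not a codeword (an error is present).
Step 3: locate the error. For a single error e at position i, S_ℓ = v_i·e·α_i^ℓ, so α_err = S_1/S_0.
  S_0^{−1} = 6^{−1} = 2 (mod 11), so α_err = 9·2 = 18 ≡ 7 = α_1. Error position i = 1.
  Consistency check: S_2/S_1 = 8·5 = 40 ≡ 7 = α_err ✓ (single-error assumption holds).
Step 4: error magnitude e = S_0/v_1 = S_0·∏_{j≠1}(α_1 − α_j) = 6·7 = 42 ≡ 9 (mod 11).
Step 5: correct position 1: c_1 = r_1 − e = 9 − 9 ≡ 0 (mod 11). Hence c = [0, 1, 10, 8, 7].
  Check: interpolating c through the α_i gives m(x) = 5 + 4·x (degree < 2) with m(α_i) = c_i for every i, so c is indeed a codeword.
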